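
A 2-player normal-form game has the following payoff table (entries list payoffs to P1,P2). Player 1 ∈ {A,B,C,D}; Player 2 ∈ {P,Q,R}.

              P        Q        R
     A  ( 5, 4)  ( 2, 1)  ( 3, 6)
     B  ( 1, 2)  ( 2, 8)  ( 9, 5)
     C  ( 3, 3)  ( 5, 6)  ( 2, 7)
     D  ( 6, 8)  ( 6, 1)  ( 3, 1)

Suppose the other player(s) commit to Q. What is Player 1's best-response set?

u_1(A vs Q) = 2
u_1(B vs Q) = 2
u_1(C vs Q) = 5
u_1(D vs Q) = 6
max payoff 6 at {D}

BR_1 = {D}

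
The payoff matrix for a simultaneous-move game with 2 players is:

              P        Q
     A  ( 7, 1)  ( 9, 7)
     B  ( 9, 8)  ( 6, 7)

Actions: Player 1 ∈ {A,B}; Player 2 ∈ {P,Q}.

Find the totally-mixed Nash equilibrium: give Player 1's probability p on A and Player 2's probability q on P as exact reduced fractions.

P1 indiff ⇒ q·7+(1-q)·9 = q·9+(1-q)·6 ⇒ q(-2) = (1-q)(-3) ⇒ q = 3/5
P2 indiff ⇒ p·1+(1-p)·8 = p·7+(1-p)·7 ⇒ p(-6) = (1-p)(-1) ⇒ p = 1/7

p=1/7, q=3/5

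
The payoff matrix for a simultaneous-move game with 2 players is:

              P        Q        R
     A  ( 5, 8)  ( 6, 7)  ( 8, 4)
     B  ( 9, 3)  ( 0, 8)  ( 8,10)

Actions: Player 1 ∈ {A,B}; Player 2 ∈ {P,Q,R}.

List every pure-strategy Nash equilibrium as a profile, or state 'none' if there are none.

NE set: (B,R)

(A,P): not NE [P1→B gives 9>5]
(A,Q): not NE [P2→P gives 8>7]
(A,R): not NE [P2→P gives 8>4]
(B,P): not NE [P2→R gives 10>3]
(B,Q): not NE [P1→A gives 6>0; P2→R gives 10>8]
(B,R): NE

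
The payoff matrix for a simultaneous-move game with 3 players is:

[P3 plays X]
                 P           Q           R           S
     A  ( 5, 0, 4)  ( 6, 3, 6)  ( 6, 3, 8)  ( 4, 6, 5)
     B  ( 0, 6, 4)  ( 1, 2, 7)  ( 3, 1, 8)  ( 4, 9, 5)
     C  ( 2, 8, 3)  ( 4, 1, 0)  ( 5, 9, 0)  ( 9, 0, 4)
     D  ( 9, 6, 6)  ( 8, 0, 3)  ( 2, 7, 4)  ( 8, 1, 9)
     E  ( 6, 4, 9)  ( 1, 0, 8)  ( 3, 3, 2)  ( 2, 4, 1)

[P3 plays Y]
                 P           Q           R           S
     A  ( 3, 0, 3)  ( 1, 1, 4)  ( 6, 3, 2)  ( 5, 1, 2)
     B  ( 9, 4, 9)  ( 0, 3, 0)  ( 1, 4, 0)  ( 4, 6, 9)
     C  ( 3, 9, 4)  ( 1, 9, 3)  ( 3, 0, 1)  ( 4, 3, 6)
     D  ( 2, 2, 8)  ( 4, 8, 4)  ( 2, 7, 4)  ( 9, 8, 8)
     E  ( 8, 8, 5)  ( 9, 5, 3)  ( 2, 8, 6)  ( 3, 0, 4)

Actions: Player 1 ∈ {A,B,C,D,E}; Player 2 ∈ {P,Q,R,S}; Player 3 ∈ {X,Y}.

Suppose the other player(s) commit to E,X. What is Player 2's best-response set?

u_2(P vs E,X) = 4
u_2(Q vs E,X) = 0
u_2(R vs E,X) = 3
u_2(S vs E,X) = 4
max payoff 4 at {P,S}

argmax u_2 = {P,S}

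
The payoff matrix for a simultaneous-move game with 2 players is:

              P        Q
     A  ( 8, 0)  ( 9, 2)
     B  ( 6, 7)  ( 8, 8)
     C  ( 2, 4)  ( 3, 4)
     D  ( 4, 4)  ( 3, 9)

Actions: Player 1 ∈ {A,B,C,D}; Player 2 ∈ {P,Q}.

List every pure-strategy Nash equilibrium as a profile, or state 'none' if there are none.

(A,P): not NE [P2→Q gives 2>0]
(A,Q): NE
(B,P): not NE [P1→A gives 8>6; P2→Q gives 8>7]
(B,Q): not NE [P1→A gives 9>8]
(C,P): not NE [P1→A gives 8>2]
(C,Q): not NE [P1→A gives 9>3]
(D,P): not NE [P1→A gives 8>4; P2→Q gives 9>4]
(D,Q): not NE [P1→A gives 9>3]

Nash profiles: (A,Q)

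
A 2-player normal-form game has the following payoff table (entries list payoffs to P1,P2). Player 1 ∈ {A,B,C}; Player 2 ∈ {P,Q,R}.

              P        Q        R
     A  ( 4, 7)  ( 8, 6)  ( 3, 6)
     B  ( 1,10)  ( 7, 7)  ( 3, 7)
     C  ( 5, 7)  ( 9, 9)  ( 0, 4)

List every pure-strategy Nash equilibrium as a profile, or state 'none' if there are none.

(A,P): not NE [P1→C gives 5>4]
(A,Q): not NE [P1→C gives 9>8; P2→P gives 7>6]
(A,R): not NE [P2→P gives 7>6]
(B,P): not NE [P1→C gives 5>1]
(B,Q): not NE [P1→C gives 9>7; P2→P gives 10>7]
(B,R): not NE [P2→P gives 10>7]
(C,P): not NE [P2→Q gives 9>7]
(C,Q): NE
(C,R): not NE [P1→B gives 3>0; P2→Q gives 9>4]

NE set: (C,Q)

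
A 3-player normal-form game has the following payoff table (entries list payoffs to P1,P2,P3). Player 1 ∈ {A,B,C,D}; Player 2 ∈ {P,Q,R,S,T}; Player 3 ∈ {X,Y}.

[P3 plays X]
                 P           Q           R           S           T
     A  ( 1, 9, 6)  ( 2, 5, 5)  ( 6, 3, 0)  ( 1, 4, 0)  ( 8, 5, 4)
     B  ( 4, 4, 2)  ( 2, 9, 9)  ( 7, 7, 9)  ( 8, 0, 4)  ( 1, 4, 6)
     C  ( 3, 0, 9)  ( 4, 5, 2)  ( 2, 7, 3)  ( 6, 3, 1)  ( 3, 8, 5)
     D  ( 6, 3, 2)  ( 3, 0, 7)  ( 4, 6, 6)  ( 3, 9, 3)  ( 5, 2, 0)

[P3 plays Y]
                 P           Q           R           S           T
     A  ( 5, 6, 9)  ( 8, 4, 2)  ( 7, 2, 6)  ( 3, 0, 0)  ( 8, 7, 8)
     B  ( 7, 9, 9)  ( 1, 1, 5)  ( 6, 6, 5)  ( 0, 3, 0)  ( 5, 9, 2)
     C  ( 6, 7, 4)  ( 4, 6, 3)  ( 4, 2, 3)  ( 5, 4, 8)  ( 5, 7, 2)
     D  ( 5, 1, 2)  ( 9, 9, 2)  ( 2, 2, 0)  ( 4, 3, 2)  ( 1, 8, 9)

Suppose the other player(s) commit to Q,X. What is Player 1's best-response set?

u_1(A vs Q,X) = 2
u_1(B vs Q,X) = 2
u_1(C vs Q,X) = 4
u_1(D vs Q,X) = 3
max payoff 4 at {C}

P1 best: {C}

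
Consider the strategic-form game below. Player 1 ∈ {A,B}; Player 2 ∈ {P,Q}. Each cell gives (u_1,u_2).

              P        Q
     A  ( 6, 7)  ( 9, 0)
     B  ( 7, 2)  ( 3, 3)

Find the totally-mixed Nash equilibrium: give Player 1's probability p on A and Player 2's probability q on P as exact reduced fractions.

P1 indiff ⇒ q·6+(1-q)·9 = q·7+(1-q)·3 ⇒ q(-1) = (1-q)(-6) ⇒ q = 6/7
P2 indiff ⇒ p·7+(1-p)·2 = p·0+(1-p)·3 ⇒ p(7) = (1-p)(1) ⇒ p = 1/8

p=1/8, q=6/7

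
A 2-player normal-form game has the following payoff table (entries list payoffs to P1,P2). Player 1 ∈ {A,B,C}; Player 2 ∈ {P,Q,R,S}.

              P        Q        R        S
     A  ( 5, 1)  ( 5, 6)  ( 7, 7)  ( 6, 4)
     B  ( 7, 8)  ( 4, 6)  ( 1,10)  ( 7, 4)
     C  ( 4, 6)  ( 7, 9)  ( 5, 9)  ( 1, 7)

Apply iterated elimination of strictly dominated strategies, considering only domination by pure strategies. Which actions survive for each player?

P2 drop P (R beats it: A:7>1 B:10>8 C:9>6)
P2 drop S (Q beats it: A:6>4 B:6>4 C:9>7)
P1 drop B (A beats it: Q:5>4 R:7>1)
P1→{A,C} P2→{Q,R}

Survivors P1:{A,C} P2:{Q,R}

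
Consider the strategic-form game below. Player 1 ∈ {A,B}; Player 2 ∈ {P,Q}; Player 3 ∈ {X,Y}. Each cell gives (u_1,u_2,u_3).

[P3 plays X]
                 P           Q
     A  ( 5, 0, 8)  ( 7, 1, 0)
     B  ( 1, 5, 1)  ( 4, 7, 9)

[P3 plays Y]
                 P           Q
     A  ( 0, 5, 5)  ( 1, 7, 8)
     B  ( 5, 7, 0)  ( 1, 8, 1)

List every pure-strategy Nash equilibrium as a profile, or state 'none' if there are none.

Nash profiles: (A,Q,Y)

(A,P,X): not NE [P2→Q gives 1>0]
(A,P,Y): not NE [P1→B gives 5>0; P2→Q gives 7>5; P3→X gives 8>5]
(A,Q,X): not NE [P3→Y gives 8>0]
(A,Q,Y): NE
(B,P,X): not NE [P1→A gives 5>1; P2→Q gives 7>5]
(B,P,Y): not NE [P2→Q gives 8>7; P3→X gives 1>0]
(B,Q,X): not NE [P1→A gives 7>4]
(B,Q,Y): not NE [P3→X gives 9>1]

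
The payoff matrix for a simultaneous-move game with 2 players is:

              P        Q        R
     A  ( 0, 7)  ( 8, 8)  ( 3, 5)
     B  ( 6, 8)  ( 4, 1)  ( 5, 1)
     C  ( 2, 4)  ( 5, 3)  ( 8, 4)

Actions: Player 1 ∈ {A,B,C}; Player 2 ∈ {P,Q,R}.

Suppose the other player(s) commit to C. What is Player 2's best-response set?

u_2(P vs C) = 4
u_2(Q vs C) = 3
u_2(R vs C) = 4
max payoff 4 at {P,R}

BR_2 = {P,R}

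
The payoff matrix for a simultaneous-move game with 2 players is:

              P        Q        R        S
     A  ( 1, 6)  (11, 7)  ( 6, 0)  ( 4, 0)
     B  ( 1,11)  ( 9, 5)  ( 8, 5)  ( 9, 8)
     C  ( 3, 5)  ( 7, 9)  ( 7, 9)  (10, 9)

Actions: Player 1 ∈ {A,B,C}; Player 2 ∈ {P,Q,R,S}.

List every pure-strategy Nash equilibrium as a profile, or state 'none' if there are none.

(A,P): not NE [P1→C gives 3>1; P2→Q gives 7>6]
(A,Q): NE
(A,R): not NE [P1→B gives 8>6; P2→Q gives 7>0]
(A,S): not NE [P1→C gives 10>4; P2→Q gives 7>0]
(B,P): not NE [P1→C gives 3>1]
(B,Q): not NE [P1→A gives 11>9; P2→P gives 11>5]
(B,R): not NE [P2→P gives 11>5]
(B,S): not NE [P1→C gives 10>9; P2→P gives 11>8]
(C,P): not NE [P2→S gives 9>5]
(C,Q): not NE [P1→A gives 11>7]
(C,R): not NE [P1→B gives 8>7]
(C,S): NE

NE set: (A,Q), (C,S)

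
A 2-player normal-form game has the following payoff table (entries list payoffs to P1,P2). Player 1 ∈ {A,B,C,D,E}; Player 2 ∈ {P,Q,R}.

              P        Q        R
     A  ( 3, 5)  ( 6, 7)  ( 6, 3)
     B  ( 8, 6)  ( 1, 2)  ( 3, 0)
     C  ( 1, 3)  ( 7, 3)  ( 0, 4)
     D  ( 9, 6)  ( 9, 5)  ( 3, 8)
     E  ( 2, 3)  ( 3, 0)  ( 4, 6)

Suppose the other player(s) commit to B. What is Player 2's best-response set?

BR_2 = {P}

u_2(P vs B) = 6
u_2(Q vs B) = 2
u_2(R vs B) = 0
max payoff 6 at {P}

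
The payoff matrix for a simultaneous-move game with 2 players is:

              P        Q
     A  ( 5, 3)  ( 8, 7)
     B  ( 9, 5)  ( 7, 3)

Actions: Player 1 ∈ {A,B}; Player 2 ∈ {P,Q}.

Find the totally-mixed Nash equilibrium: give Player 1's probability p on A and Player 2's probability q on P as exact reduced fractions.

P1 mixes 1/3 on A; P2 mixes 1/5 on P

P1 indiff ⇒ q·5+(1-q)·8 = q·9+(1-q)·7 ⇒ q(-4) = (1-q)(-1) ⇒ q = 1/5
P2 indiff ⇒ p·3+(1-p)·5 = p·7+(1-p)·3 ⇒ p(-4) = (1-p)(-2) ⇒ p = 1/3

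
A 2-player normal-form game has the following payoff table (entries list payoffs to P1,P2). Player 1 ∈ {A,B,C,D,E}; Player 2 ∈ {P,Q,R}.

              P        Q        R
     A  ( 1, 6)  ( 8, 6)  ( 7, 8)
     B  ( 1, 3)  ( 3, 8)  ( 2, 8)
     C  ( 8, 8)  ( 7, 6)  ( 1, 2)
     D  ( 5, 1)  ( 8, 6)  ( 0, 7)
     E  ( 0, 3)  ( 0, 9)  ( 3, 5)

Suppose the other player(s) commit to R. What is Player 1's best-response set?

argmax u_1 = {A}

u_1(A vs R) = 7
u_1(B vs R) = 2
u_1(C vs R) = 1
u_1(D vs R) = 0
u_1(E vs R) = 3
max payoff 7 at {A}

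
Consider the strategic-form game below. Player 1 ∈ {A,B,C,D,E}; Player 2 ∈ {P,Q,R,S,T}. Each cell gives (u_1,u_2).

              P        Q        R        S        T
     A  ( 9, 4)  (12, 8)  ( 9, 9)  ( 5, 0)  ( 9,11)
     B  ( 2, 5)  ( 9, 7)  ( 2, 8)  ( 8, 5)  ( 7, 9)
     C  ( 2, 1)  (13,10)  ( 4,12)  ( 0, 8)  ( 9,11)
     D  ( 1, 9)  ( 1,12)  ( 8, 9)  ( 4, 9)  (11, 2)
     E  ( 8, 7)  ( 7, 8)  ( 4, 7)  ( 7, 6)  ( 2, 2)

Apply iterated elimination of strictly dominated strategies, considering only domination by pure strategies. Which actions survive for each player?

P2 drop P (Q beats it: A:8>4 B:7>5 C:10>1 D:12>9 E:8>7)
P2 drop S (Q beats it: A:8>0 B:7>5 C:10>8 D:12>9 E:8>6)
P1 drop B (A beats it: Q:12>9 R:9>2 T:9>7)
P1 drop E (A beats it: Q:12>7 R:9>4 T:9>2)
P1→{A,C,D} P2→{Q,R,T}

Survivors P1:{A,C,D} P2:{Q,R,T}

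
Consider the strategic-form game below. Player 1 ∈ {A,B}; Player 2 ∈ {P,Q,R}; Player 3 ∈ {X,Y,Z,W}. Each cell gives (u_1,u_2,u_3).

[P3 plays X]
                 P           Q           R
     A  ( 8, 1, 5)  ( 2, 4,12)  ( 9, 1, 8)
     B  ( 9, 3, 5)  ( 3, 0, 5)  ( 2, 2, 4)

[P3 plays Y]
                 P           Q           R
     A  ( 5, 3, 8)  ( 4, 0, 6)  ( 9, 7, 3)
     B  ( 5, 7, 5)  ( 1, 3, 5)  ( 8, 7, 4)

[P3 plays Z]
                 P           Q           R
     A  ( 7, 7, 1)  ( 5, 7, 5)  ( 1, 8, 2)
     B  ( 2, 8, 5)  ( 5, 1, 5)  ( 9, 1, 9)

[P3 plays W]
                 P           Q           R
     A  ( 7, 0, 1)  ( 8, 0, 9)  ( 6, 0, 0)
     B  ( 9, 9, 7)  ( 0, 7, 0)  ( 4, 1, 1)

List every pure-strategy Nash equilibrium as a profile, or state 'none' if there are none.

NE set: (B,P,W)

(A,P,X): not NE [P1→B gives 9>8; P2→Q gives 4>1; P3→Y gives 8>5]
(A,P,Y): not NE [P2→R gives 7>3]
(A,P,Z): not NE [P2→R gives 8>7; P3→Y gives 8>1]
(A,P,W): not NE [P1→B gives 9>7; P3→Y gives 8>1]
(A,Q,X): not NE [P1→B gives 3>2]
(A,Q,Y): not NE [P2→R gives 7>0; P3→X gives 12>6]
(A,Q,Z): not NE [P2→R gives 8>7; P3→X gives 12>5]
(A,Q,W): not NE [P3→X gives 12>9]
(A,R,X): not NE [P2→Q gives 4>1]
(A,R,Y): not NE [P3→X gives 8>3]
(A,R,Z): not NE [P1→B gives 9>1; P3→X gives 8>2]
(A,R,W): not NE [P3→X gives 8>0]
(B,P,X): not NE [P3→W gives 7>5]
(B,P,Y): not NE [P3→W gives 7>5]
(B,P,Z): not NE [P1→A gives 7>2; P3→W gives 7>5]
(B,P,W): NE
(B,Q,X): not NE [P2→P gives 3>0]
(B,Q,Y): not NE [P1→A gives 4>1; P2→R gives 7>3]
(B,Q,Z): not NE [P2→P gives 8>1]
(B,Q,W): not NE [P1→A gives 8>0; P2→P gives 9>7; P3→Z gives 5>0]
(B,R,X): not NE [P1→A gives 9>2; P2→P gives 3>2; P3→Z gives 9>4]
(B,R,Y): not NE [P1→A gives 9>8; P3→Z gives 9>4]
(B,R,Z): not NE [P2→P gives 8>1]
(B,R,W): not NE [P1→A gives 6>4; P2→P gives 9>1; P3→Z gives 9>1]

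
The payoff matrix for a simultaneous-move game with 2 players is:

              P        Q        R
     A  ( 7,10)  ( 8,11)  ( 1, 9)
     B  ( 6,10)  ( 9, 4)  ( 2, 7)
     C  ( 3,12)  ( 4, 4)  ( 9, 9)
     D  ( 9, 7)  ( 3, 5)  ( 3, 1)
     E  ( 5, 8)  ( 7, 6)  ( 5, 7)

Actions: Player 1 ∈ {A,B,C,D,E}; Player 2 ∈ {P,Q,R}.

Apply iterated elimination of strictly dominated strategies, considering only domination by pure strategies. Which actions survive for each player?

Remaining: P1:{A,B,D} P2:{P,Q}

P2 drop R (P beats it: A:10>9 B:10>7 C:12>9 D:7>1 E:8>7)
P1 drop C (A beats it: P:7>3 Q:8>4)
P1 drop E (A beats it: P:7>5 Q:8>7)
P1→{A,B,D} P2→{P,Q}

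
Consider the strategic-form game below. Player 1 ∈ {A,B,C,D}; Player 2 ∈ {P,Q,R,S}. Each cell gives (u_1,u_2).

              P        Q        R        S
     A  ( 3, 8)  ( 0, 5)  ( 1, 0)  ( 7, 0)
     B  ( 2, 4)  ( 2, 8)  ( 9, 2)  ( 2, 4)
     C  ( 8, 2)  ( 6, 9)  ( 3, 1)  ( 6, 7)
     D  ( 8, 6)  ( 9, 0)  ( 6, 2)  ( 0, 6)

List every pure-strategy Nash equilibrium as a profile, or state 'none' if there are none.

(A,P): not NE [P1→D gives 8>3]
(A,Q): not NE [P1→D gives 9>0; P2→P gives 8>5]
(A,R): not NE [P1→B gives 9>1; P2→P gives 8>0]
(A,S): not NE [P2→P gives 8>0]
(B,P): not NE [P1→D gives 8>2; P2→Q gives 8>4]
(B,Q): not NE [P1→D gives 9>2]
(B,R): not NE [P2→Q gives 8>2]
(B,S): not NE [P1→A gives 7>2; P2→Q gives 8>4]
(C,P): not NE [P2→Q gives 9>2]
(C,Q): not NE [P1→D gives 9>6]
(C,R): not NE [P1→B gives 9>3; P2→Q gives 9>1]
(C,S): not NE [P1→A gives 7>6; P2→Q gives 9>7]
(D,P): NE
(D,Q): not NE [P2→S gives 6>0]
(D,R): not NE [P1→B gives 9>6; P2→S gives 6>2]
(D,S): not NE [P1→A gives 7>0]

NE set: (D,P)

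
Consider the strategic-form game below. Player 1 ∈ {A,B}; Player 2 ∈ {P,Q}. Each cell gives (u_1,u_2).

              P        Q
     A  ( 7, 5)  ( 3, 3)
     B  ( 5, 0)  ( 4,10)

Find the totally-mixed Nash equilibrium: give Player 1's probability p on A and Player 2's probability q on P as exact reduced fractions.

P1 indiff ⇒ q·7+(1-q)·3 = q·5+(1-q)·4 ⇒ q(2) = (1-q)(1) ⇒ q = 1/3
P2 indiff ⇒ p·5+(1-p)·0 = p·3+(1-p)·10 ⇒ p(2) = (1-p)(10) ⇒ p = 5/6

P1 mixes 5/6 on A; P2 mixes 1/3 on P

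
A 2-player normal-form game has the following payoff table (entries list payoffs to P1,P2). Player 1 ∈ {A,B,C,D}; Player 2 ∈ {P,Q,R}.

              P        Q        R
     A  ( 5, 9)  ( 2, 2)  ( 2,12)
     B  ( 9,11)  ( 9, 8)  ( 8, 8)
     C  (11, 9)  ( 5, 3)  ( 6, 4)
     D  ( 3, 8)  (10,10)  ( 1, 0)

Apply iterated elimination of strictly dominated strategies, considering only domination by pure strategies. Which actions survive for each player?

IESDS → P1:{B,C,D} P2:{P,Q}

P1 drop A (B beats it: P:9>5 Q:9>2 R:8>2)
P2 drop R (P beats it: B:11>8 C:9>4 D:8>0)
P1→{B,C,D} P2→{P,Q}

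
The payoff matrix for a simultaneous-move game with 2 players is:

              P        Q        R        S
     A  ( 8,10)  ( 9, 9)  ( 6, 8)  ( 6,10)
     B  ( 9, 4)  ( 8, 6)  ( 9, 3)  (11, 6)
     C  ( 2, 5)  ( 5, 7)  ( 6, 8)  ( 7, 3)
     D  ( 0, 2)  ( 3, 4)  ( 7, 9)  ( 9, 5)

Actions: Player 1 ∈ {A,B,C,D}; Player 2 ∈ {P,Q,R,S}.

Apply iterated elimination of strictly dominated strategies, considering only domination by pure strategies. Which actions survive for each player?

Remaining: P1:{A,B} P2:{P,Q,S}

P1 drop C (B beats it: P:9>2 Q:8>5 R:9>6 S:11>7)
P1 drop D (B beats it: P:9>0 Q:8>3 R:9>7 S:11>9)
P2 drop R (P beats it: A:10>8 B:4>3)
P1→{A,B} P2→{P,Q,S}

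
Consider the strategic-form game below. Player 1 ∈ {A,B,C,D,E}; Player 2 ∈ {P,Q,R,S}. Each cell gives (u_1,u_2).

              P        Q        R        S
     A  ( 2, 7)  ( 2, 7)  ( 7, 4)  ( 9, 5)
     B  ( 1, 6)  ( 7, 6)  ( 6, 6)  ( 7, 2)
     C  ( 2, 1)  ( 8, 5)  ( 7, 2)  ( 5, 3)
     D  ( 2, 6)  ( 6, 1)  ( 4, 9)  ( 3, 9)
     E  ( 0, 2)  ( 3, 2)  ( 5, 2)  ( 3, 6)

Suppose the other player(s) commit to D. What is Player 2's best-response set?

P2 best: {R,S}

u_2(P vs D) = 6
u_2(Q vs D) = 1
u_2(R vs D) = 9
u_2(S vs D) = 9
max payoff 9 at {R,S}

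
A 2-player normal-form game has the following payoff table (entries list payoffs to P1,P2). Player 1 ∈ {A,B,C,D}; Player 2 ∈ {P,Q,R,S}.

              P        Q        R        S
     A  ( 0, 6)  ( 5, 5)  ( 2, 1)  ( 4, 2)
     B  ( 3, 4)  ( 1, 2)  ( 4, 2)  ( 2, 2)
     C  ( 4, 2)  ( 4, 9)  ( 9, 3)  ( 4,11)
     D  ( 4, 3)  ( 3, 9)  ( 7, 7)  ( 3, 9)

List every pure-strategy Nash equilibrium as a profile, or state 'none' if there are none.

Nash profiles: (C,S)

(A,P): not NE [P1→D gives 4>0]
(A,Q): not NE [P2→P gives 6>5]
(A,R): not NE [P1→C gives 9>2; P2→P gives 6>1]
(A,S): not NE [P2→P gives 6>2]
(B,P): not NE [P1→D gives 4>3]
(B,Q): not NE [P1→A gives 5>1; P2→P gives 4>2]
(B,R): not NE [P1→C gives 9>4; P2→P gives 4>2]
(B,S): not NE [P1→C gives 4>2; P2→P gives 4>2]
(C,P): not NE [P2→S gives 11>2]
(C,Q): not NE [P1→A gives 5>4; P2→S gives 11>9]
(C,R): not NE [P2→S gives 11>3]
(C,S): NE
(D,P): not NE [P2→S gives 9>3]
(D,Q): not NE [P1→A gives 5>3]
(D,R): not NE [P1→C gives 9>7; P2→S gives 9>7]
(D,S): not NE [P1→C gives 4>3]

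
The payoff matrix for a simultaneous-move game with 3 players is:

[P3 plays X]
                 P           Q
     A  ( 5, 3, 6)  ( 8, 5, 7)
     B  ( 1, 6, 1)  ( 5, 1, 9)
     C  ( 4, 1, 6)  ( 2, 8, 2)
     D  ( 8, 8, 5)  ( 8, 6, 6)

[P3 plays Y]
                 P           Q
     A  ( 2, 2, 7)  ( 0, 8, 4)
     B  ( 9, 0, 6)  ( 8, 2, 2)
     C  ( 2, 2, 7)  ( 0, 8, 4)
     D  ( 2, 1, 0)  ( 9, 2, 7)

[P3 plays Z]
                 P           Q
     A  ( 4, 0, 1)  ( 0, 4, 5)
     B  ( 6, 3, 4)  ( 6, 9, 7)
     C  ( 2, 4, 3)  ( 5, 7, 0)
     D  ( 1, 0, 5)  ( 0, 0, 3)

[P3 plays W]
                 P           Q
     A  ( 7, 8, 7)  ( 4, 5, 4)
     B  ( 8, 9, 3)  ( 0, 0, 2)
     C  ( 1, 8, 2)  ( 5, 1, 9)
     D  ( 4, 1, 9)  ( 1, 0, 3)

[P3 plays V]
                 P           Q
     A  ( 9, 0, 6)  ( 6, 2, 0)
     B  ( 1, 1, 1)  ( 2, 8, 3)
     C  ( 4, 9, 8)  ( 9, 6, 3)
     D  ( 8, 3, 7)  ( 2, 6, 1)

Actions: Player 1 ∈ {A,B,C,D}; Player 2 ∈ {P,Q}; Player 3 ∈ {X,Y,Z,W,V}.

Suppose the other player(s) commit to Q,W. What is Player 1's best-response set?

u_1(A vs Q,W) = 4
u_1(B vs Q,W) = 0
u_1(C vs Q,W) = 5
u_1(D vs Q,W) = 1
max payoff 5 at {C}

BR_1 = {C}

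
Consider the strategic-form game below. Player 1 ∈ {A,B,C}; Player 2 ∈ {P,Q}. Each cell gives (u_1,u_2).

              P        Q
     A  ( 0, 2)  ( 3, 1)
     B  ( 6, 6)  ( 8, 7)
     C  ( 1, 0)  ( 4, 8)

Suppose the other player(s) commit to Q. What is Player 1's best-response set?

u_1(A vs Q) = 3
u_1(B vs Q) = 8
u_1(C vs Q) = 4
max payoff 8 at {B}

BR_1 = {B}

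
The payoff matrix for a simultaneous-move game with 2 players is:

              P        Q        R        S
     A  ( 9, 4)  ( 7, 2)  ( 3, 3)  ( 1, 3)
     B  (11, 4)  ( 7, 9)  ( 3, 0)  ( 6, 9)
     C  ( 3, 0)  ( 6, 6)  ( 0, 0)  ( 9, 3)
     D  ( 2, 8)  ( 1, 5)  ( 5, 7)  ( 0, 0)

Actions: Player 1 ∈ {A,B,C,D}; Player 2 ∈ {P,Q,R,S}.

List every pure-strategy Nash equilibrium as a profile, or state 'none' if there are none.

Nash profiles: (B,Q)

(A,P): not NE [P1→B gives 11>9]
(A,Q): not NE [P2→P gives 4>2]
(A,R): not NE [P1→D gives 5>3; P2→P gives 4>3]
(A,S): not NE [P1→C gives 9>1; P2→P gives 4>3]
(B,P): not NE [P2→S gives 9>4]
(B,Q): NE
(B,R): not NE [P1→D gives 5>3; P2→S gives 9>0]
(B,S): not NE [P1→C gives 9>6]
(C,P): not NE [P1→B gives 11>3; P2→Q gives 6>0]
(C,Q): not NE [P1→B gives 7>6]
(C,R): not NE [P1→D gives 5>0; P2→Q gives 6>0]
(C,S): not NE [P2→Q gives 6>3]
(D,P): not NE [P1→B gives 11>2]
(D,Q): not NE [P1→B gives 7>1; P2→P gives 8>5]
(D,R): not NE [P2→P gives 8>7]
(D,S): not NE [P1→C gives 9>0; P2→P gives 8>0]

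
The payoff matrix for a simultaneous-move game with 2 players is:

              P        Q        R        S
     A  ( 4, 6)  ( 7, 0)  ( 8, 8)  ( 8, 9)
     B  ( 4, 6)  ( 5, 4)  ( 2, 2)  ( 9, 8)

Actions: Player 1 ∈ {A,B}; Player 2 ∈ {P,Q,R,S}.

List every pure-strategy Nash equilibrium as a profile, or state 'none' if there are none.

Nash profiles: (B,S)

(A,P): not NE [P2→S gives 9>6]
(A,Q): not NE [P2→S gives 9>0]
(A,R): not NE [P2→S gives 9>8]
(A,S): not NE [P1→B gives 9>8]
(B,P): not NE [P2→S gives 8>6]
(B,Q): not NE [P1→A gives 7>5; P2→S gives 8>4]
(B,R): not NE [P1→A gives 8>2; P2→S gives 8>2]
(B,S): NE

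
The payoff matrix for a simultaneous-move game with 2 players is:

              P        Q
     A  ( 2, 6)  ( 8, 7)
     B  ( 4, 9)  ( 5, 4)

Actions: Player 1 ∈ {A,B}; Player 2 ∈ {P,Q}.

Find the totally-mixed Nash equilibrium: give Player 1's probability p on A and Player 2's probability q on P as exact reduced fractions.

P1 mixes 5/6 on A; P2 mixes 3/5 on P

P1 indiff ⇒ q·2+(1-q)·8 = q·4+(1-q)·5 ⇒ q(-2) = (1-q)(-3) ⇒ q = 3/5
P2 indiff ⇒ p·6+(1-p)·9 = p·7+(1-p)·4 ⇒ p(-1) = (1-p)(-5) ⇒ p = 5/6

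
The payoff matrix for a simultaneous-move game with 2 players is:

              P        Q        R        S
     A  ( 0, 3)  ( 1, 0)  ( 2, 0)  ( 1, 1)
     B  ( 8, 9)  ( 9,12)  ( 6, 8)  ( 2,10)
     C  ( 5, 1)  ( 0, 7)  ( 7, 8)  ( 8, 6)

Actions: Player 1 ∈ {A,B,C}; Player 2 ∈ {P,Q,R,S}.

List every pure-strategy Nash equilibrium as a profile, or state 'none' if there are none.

(A,P): not NE [P1→B gives 8>0]
(A,Q): not NE [P1→B gives 9>1; P2→P gives 3>0]
(A,R): not NE [P1→C gives 7>2; P2→P gives 3>0]
(A,S): not NE [P1→C gives 8>1; P2→P gives 3>1]
(B,P): not NE [P2→Q gives 12>9]
(B,Q): NE
(B,R): not NE [P1→C gives 7>6; P2→Q gives 12>8]
(B,S): not NE [P1→C gives 8>2; P2→Q gives 12>10]
(C,P): not NE [P1→B gives 8>5; P2→R gives 8>1]
(C,Q): not NE [P1→B gives 9>0; P2→R gives 8>7]
(C,R): NE
(C,S): not NE [P2→R gives 8>6]

Nash profiles: (B,Q), (C,R)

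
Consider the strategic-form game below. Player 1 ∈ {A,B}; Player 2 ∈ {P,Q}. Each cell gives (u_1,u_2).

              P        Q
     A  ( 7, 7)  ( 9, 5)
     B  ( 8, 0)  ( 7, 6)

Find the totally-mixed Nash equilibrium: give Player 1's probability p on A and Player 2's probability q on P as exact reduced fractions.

p=3/4, q=2/3

P1 indiff ⇒ q·7+(1-q)·9 = q·8+(1-q)·7 ⇒ q(-1) = (1-q)(-2) ⇒ q = 2/3
P2 indiff ⇒ p·7+(1-p)·0 = p·5+(1-p)·6 ⇒ p(2) = (1-p)(6) ⇒ p = 3/4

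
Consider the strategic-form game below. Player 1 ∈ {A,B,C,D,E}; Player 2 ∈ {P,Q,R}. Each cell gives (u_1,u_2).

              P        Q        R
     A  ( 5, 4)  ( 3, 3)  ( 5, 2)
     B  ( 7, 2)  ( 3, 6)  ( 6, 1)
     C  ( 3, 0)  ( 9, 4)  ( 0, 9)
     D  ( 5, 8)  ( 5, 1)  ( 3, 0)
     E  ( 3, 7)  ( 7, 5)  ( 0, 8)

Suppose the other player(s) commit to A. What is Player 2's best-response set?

u_2(P vs A) = 4
u_2(Q vs A) = 3
u_2(R vs A) = 2
max payoff 4 at {P}

P2 best: {P}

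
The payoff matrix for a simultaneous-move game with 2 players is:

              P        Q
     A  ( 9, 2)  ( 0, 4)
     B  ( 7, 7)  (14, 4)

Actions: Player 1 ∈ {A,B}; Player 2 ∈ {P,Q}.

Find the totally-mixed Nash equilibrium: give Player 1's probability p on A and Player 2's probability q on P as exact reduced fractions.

P1 mixes 3/5 on A; P2 mixes 7/8 on P

P1 indiff ⇒ q·9+(1-q)·0 = q·7+(1-q)·14 ⇒ q(2) = (1-q)(14) ⇒ q = 7/8
P2 indiff ⇒ p·2+(1-p)·7 = p·4+(1-p)·4 ⇒ p(-2) = (1-p)(-3) ⇒ p = 3/5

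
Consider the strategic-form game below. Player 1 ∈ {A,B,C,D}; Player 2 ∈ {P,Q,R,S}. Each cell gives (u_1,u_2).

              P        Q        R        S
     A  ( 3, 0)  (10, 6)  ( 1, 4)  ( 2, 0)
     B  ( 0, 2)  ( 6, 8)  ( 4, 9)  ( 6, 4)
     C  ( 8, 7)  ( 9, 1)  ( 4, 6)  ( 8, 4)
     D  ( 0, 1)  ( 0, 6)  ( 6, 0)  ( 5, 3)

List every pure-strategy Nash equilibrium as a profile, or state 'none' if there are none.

(A,P): not NE [P1→C gives 8>3; P2→Q gives 6>0]
(A,Q): NE
(A,R): not NE [P1→D gives 6>1; P2→Q gives 6>4]
(A,S): not NE [P1→C gives 8>2; P2→Q gives 6>0]
(B,P): not NE [P1→C gives 8>0; P2→R gives 9>2]
(B,Q): not NE [P1→A gives 10>6; P2→R gives 9>8]
(B,R): not NE [P1→D gives 6>4]
(B,S): not NE [P1→C gives 8>6; P2→R gives 9>4]
(C,P): NE
(C,Q): not NE [P1→A gives 10>9; P2→P gives 7>1]
(C,R): not NE [P1→D gives 6>4; P2→P gives 7>6]
(C,S): not NE [P2→P gives 7>4]
(D,P): not NE [P1→C gives 8>0; P2→Q gives 6>1]
(D,Q): not NE [P1→A gives 10>0]
(D,R): not NE [P2→Q gives 6>0]
(D,S): not NE [P1→C gives 8>5; P2→Q gives 6>3]

PSNE = {(A,Q), (C,P)}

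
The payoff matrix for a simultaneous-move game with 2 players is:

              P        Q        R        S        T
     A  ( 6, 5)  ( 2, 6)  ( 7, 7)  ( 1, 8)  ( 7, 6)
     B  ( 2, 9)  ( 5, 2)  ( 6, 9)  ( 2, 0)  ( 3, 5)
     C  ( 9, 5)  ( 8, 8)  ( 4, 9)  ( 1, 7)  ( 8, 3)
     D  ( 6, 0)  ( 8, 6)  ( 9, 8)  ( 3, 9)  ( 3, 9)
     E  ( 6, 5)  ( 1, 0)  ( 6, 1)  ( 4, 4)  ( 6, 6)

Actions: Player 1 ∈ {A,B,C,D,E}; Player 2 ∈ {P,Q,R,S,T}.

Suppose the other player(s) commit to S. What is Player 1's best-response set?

P1 best: {E}

u_1(A vs S) = 1
u_1(B vs S) = 2
u_1(C vs S) = 1
u_1(D vs S) = 3
u_1(E vs S) = 4
max payoff 4 at {E}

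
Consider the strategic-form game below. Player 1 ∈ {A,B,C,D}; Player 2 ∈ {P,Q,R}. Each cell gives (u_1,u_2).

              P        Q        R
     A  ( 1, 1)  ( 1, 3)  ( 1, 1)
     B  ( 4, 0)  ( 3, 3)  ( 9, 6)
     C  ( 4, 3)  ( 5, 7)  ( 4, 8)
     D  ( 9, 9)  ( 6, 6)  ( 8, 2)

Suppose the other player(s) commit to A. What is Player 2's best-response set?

u_2(P vs A) = 1
u_2(Q vs A) = 3
u_2(R vs A) = 1
max payoff 3 at {Q}

argmax u_2 = {Q}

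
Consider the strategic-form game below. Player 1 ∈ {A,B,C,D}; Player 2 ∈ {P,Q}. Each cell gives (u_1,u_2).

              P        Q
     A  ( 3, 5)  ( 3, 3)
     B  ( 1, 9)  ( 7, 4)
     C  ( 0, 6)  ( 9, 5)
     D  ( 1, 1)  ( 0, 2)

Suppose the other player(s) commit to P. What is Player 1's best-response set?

argmax u_1 = {A}

u_1(A vs P) = 3
u_1(B vs P) = 1
u_1(C vs P) = 0
u_1(D vs P) = 1
max payoff 3 at {A}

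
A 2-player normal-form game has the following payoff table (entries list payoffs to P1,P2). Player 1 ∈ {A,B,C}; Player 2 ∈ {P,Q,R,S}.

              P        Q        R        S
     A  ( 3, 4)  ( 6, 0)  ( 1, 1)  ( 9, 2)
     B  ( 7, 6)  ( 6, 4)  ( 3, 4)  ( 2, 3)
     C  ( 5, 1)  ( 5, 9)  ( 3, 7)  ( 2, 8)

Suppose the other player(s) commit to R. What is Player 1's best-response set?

u_1(A vs R) = 1
u_1(B vs R) = 3
u_1(C vs R) = 3
max payoff 3 at {B,C}

P1 best: {B,C}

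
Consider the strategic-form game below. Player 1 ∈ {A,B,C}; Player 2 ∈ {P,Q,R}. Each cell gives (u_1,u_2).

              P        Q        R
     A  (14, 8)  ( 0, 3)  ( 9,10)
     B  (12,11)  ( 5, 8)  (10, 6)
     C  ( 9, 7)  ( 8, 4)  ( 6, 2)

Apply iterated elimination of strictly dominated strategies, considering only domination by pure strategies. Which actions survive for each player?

IESDS → P1:{A,B} P2:{P,R}

P2 drop Q (P beats it: A:8>3 B:11>8 C:7>4)
P1 drop C (A beats it: P:14>9 R:9>6)
P1→{A,B} P2→{P,R}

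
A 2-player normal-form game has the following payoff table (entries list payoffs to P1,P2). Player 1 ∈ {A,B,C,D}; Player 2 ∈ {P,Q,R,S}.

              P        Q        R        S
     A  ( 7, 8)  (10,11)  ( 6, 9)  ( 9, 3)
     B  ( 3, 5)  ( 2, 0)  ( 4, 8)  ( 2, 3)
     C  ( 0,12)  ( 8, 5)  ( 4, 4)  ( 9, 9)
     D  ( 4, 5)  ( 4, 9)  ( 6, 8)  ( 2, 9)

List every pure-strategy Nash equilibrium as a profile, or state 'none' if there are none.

(A,P): not NE [P2→Q gives 11>8]
(A,Q): NE
(A,R): not NE [P2→Q gives 11>9]
(A,S): not NE [P2→Q gives 11>3]
(B,P): not NE [P1→A gives 7>3; P2→R gives 8>5]
(B,Q): not NE [P1→A gives 10>2; P2→R gives 8>0]
(B,R): not NE [P1→D gives 6>4]
(B,S): not NE [P1→C gives 9>2; P2→R gives 8>3]
(C,P): not NE [P1→A gives 7>0]
(C,Q): not NE [P1→A gives 10>8; P2→P gives 12>5]
(C,R): not NE [P1→D gives 6>4; P2→P gives 12>4]
(C,S): not NE [P2→P gives 12>9]
(D,P): not NE [P1→A gives 7>4; P2→S gives 9>5]
(D,Q): not NE [P1→A gives 10>4]
(D,R): not NE [P2→S gives 9>8]
(D,S): not NE [P1→C gives 9>2]

NE set: (A,Q)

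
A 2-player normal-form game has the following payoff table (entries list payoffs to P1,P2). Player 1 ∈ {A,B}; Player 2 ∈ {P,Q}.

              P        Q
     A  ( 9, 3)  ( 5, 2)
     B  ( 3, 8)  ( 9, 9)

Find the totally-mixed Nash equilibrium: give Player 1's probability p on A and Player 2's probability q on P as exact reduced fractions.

P1 indiff ⇒ q·9+(1-q)·5 = q·3+(1-q)·9 ⇒ q(6) = (1-q)(4) ⇒ q = 2/5
P2 indiff ⇒ p·3+(1-p)·8 = p·2+(1-p)·9 ⇒ p(1) = (1-p)(1) ⇒ p = 1/2

p=1/2, q=2/5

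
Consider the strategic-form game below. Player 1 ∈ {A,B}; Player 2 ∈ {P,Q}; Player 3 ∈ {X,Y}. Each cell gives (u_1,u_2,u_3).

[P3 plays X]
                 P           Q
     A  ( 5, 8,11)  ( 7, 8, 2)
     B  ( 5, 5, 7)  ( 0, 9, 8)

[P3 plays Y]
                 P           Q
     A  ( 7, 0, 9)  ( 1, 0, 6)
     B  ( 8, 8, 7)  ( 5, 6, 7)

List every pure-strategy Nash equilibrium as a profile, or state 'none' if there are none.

(A,P,X): NE
(A,P,Y): not NE [P1→B gives 8>7; P3→X gives 11>9]
(A,Q,X): not NE [P3→Y gives 6>2]
(A,Q,Y): not NE [P1→B gives 5>1]
(B,P,X): not NE [P2→Q gives 9>5]
(B,P,Y): NE
(B,Q,X): not NE [P1→A gives 7>0]
(B,Q,Y): not NE [P2→P gives 8>6; P3→X gives 8>7]

NE set: (A,P,X), (B,P,Y)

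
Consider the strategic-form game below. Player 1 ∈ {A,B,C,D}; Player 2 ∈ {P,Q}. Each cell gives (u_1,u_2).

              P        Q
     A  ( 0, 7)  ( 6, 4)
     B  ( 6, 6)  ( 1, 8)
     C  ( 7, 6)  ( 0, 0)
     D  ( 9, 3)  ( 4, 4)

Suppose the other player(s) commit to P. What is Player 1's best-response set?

P1 best: {D}

u_1(A vs P) = 0
u_1(B vs P) = 6
u_1(C vs P) = 7
u_1(D vs P) = 9
max payoff 9 at {D}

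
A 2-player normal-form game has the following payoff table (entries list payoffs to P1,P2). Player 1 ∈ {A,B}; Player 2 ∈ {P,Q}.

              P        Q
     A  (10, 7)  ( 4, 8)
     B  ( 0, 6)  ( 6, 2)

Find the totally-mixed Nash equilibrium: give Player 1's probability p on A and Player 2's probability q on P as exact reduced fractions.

(p,q) = (4/5, 1/6)

P1 indiff ⇒ q·10+(1-q)·4 = q·0+(1-q)·6 ⇒ q(10) = (1-q)(2) ⇒ q = 1/6
P2 indiff ⇒ p·7+(1-p)·6 = p·8+(1-p)·2 ⇒ p(-1) = (1-p)(-4) ⇒ p = 4/5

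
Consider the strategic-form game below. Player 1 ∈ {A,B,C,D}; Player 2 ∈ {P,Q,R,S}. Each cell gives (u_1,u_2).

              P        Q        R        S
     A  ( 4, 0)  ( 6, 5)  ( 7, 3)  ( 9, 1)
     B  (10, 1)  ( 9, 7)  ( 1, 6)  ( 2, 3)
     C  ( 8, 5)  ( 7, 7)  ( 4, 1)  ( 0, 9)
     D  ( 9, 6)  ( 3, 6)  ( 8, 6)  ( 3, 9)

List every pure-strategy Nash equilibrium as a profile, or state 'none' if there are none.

(A,P): not NE [P1→B gives 10>4; P2→Q gives 5>0]
(A,Q): not NE [P1→B gives 9>6]
(A,R): not NE [P1→D gives 8>7; P2→Q gives 5>3]
(A,S): not NE [P2→Q gives 5>1]
(B,P): not NE [P2→Q gives 7>1]
(B,Q): NE
(B,R): not NE [P1→D gives 8>1; P2→Q gives 7>6]
(B,S): not NE [P1→A gives 9>2; P2→Q gives 7>3]
(C,P): not NE [P1→B gives 10>8; P2→S gives 9>5]
(C,Q): not NE [P1→B gives 9>7; P2→S gives 9>7]
(C,R): not NE [P1→D gives 8>4; P2→S gives 9>1]
(C,S): not NE [P1→A gives 9>0]
(D,P): not NE [P1→B gives 10>9; P2→S gives 9>6]
(D,Q): not NE [P1→B gives 9>3; P2→S gives 9>6]
(D,R): not NE [P2→S gives 9>6]
(D,S): not NE [P1→A gives 9>3]

Nash profiles: (B,Q)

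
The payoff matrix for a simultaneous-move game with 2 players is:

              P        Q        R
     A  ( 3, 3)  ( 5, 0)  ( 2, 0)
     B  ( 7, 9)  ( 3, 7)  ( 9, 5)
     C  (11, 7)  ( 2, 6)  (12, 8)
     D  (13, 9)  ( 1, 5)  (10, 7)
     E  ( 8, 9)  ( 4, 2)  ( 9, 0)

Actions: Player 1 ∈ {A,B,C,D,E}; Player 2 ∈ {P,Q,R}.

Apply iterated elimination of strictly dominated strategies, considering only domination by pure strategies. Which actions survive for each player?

P2 drop Q (P beats it: A:3>0 B:9>7 C:7>6 D:9>5 E:9>2)
P1 drop A (B beats it: P:7>3 R:9>2)
P1 drop B (C beats it: P:11>7 R:12>9)
P1 drop E (C beats it: P:11>8 R:12>9)
P1→{C,D} P2→{P,R}

Survivors P1:{C,D} P2:{P,R}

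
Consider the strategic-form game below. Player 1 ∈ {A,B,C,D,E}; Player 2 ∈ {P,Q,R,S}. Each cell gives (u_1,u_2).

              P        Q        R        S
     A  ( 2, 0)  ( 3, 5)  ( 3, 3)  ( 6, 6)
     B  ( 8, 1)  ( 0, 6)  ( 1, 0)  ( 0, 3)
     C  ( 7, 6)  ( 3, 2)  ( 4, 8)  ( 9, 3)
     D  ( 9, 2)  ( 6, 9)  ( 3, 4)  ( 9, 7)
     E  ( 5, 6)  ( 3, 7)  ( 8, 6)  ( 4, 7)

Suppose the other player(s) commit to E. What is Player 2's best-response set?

u_2(P vs E) = 6
u_2(Q vs E) = 7
u_2(R vs E) = 6
u_2(S vs E) = 7
max payoff 7 at {Q,S}

BR_2 = {Q,S}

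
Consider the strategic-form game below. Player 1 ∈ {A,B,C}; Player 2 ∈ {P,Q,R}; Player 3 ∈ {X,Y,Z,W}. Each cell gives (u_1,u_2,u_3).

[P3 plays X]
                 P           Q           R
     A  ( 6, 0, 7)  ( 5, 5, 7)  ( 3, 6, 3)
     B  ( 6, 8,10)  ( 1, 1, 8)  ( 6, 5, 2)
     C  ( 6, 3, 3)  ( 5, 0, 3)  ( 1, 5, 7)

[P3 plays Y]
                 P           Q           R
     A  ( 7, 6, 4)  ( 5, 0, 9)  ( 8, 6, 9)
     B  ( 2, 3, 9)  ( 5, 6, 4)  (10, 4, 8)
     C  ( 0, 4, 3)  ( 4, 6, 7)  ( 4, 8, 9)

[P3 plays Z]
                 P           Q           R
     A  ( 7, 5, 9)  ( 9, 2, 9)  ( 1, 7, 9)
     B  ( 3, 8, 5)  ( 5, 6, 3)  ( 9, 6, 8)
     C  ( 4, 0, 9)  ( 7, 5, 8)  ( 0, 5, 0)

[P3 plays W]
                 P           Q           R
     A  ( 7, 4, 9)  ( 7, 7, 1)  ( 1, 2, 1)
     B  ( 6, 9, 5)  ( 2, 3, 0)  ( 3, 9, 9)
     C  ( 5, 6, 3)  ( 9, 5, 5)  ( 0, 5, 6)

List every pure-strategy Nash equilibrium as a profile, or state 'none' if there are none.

(A,P,X): not NE [P2→R gives 6>0; P3→W gives 9>7]
(A,P,Y): not NE [P3→W gives 9>4]
(A,P,Z): not NE [P2→R gives 7>5]
(A,P,W): not NE [P2→Q gives 7>4]
(A,Q,X): not NE [P2→R gives 6>5; P3→Z gives 9>7]
(A,Q,Y): not NE [P2→R gives 6>0]
(A,Q,Z): not NE [P2→R gives 7>2]
(A,Q,W): not NE [P1→C gives 9>7; P3→Z gives 9>1]
(A,R,X): not NE [P1→B gives 6>3; P3→Z gives 9>3]
(A,R,Y): not NE [P1→B gives 10>8]
(A,R,Z): not NE [P1→B gives 9>1]
(A,R,W): not NE [P1→B gives 3>1; P2→Q gives 7>2; P3→Z gives 9>1]
(B,P,X): NE
(B,P,Y): not NE [P1→A gives 7>2; P2→Q gives 6>3; P3→X gives 10>9]
(B,P,Z): not NE [P1→A gives 7>3; P3→X gives 10>5]
(B,P,W): not NE [P1→A gives 7>6; P3→X gives 10>5]
(B,Q,X): not NE [P1→C gives 5>1; P2→P gives 8>1]
(B,Q,Y): not NE [P3→X gives 8>4]
(B,Q,Z): not NE [P1→A gives 9>5; P2→P gives 8>6; P3→X gives 8>3]
(B,Q,W): not NE [P1→C gives 9>2; P2→R gives 9>3; P3→X gives 8>0]
(B,R,X): not NE [P2→P gives 8>5; P3→W gives 9>2]
(B,R,Y): not NE [P2→Q gives 6>4; P3→W gives 9>8]
(B,R,Z): not NE [P2→P gives 8>6; P3→W gives 9>8]
(B,R,W): NE
(C,P,X): not NE [P2→R gives 5>3; P3→Z gives 9>3]
(C,P,Y): not NE [P1→A gives 7>0; P2→R gives 8>4; P3→Z gives 9>3]
(C,P,Z): not NE [P1→A gives 7>4; P2→R gives 5>0]
(C,P,W): not NE [P1→A gives 7>5; P3→Z gives 9>3]
(C,Q,X): not NE [P2→R gives 5>0; P3→Z gives 8>3]
(C,Q,Y): not NE [P1→B gives 5>4; P2→R gives 8>6; P3→Z gives 8>7]
(C,Q,Z): not NE [P1→A gives 9>7]
(C,Q,W): not NE [P2→P gives 6>5; P3→Z gives 8>5]
(C,R,X): not NE [P1→B gives 6>1; P3→Y gives 9>7]
(C,R,Y): not NE [P1→B gives 10>4]
(C,R,Z): not NE [P1→B gives 9>0; P3→Y gives 9>0]
(C,R,W): not NE [P1→B gives 3>0; P2→P gives 6>5; P3→Y gives 9>6]

NE set: (B,P,X), (B,R,W)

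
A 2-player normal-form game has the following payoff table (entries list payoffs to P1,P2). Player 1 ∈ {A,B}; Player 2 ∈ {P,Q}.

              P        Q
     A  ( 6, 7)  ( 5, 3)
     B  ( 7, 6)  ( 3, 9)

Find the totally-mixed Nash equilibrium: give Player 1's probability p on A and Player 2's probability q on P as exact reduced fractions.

P1 mixes 3/7 on A; P2 mixes 2/3 on P

P1 indiff ⇒ q·6+(1-q)·5 = q·7+(1-q)·3 ⇒ q(-1) = (1-q)(-2) ⇒ q = 2/3
P2 indiff ⇒ p·7+(1-p)·6 = p·3+(1-p)·9 ⇒ p(4) = (1-p)(3) ⇒ p = 3/7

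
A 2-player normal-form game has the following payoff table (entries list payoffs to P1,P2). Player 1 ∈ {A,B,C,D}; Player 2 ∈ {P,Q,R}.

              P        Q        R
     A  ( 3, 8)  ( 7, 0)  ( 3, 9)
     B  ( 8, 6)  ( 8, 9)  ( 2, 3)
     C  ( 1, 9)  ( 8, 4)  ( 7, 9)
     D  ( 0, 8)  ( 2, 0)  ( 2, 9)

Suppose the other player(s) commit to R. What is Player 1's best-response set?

u_1(A vs R) = 3
u_1(B vs R) = 2
u_1(C vs R) = 7
u_1(D vs R) = 2
max payoff 7 at {C}

P1 best: {C}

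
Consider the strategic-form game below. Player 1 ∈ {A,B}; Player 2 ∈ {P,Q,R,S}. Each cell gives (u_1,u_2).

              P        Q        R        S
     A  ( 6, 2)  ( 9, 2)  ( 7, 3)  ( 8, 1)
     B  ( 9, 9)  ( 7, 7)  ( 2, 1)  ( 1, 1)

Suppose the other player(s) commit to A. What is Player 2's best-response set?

u_2(P vs A) = 2
u_2(Q vs A) = 2
u_2(R vs A) = 3
u_2(S vs A) = 1
max payoff 3 at {R}

P2 best: {R}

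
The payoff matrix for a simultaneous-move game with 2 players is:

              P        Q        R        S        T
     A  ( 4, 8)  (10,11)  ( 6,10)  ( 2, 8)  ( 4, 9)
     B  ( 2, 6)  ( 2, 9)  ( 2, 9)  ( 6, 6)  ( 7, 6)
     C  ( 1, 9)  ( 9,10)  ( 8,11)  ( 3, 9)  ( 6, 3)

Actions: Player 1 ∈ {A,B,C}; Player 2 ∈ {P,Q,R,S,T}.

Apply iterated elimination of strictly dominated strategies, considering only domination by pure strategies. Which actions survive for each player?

P2 drop P (Q beats it: A:11>8 B:9>6 C:10>9)
P2 drop S (Q beats it: A:11>8 B:9>6 C:10>9)
P2 drop T (Q beats it: A:11>9 B:9>6 C:10>3)
P1 drop B (A beats it: Q:10>2 R:6>2)
P1→{A,C} P2→{Q,R}

Remaining: P1:{A,C} P2:{Q,R}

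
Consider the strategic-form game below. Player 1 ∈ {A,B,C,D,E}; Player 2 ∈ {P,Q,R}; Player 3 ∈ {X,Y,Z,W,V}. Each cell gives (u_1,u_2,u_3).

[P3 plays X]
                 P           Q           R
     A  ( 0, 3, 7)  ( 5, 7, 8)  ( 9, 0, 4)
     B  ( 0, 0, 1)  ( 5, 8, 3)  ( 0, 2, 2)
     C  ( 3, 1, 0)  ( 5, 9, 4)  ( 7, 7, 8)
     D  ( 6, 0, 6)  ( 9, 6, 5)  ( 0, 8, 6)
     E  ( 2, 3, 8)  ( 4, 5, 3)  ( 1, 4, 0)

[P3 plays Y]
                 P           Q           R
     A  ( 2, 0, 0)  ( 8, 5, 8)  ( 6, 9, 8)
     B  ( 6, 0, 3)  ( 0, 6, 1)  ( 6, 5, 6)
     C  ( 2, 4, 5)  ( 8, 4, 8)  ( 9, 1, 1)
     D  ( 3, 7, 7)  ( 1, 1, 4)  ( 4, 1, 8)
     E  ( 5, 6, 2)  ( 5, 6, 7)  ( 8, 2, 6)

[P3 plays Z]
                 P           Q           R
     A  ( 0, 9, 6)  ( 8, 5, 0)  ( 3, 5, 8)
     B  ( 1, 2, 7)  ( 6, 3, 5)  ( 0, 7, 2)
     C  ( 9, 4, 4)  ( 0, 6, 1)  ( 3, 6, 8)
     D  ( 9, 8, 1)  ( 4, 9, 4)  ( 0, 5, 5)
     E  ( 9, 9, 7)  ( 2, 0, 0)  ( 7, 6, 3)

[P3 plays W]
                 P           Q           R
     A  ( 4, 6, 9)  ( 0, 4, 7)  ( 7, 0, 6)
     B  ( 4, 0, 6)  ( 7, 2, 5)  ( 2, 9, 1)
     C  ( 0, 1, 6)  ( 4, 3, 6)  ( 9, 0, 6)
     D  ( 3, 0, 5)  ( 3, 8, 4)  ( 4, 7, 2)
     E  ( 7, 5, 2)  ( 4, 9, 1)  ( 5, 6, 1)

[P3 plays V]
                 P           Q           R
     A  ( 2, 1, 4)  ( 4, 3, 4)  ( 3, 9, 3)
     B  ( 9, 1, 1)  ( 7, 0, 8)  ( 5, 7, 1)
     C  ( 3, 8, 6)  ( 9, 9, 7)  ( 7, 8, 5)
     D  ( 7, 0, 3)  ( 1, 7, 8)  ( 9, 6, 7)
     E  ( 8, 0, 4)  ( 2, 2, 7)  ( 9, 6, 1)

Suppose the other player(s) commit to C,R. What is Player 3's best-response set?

u_3(X vs C,R) = 8
u_3(Y vs C,R) = 1
u_3(Z vs C,R) = 8
u_3(W vs C,R) = 6
u_3(V vs C,R) = 5
max payoff 8 at {X,Z}

argmax u_3 = {X,Z}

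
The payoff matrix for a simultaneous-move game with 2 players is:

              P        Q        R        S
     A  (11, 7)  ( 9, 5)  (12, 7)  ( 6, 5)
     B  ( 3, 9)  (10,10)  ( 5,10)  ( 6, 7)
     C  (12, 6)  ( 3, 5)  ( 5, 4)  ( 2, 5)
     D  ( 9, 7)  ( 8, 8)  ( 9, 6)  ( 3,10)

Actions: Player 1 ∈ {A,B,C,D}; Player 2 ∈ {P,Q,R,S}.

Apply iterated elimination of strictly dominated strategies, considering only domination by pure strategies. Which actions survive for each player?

P1 drop D (A beats it: P:11>9 Q:9>8 R:12>9 S:6>3)
P2 drop S (P beats it: A:7>5 B:9>7 C:6>5)
P1→{A,B,C} P2→{P,Q,R}

IESDS → P1:{A,B,C} P2:{P,Q,R}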